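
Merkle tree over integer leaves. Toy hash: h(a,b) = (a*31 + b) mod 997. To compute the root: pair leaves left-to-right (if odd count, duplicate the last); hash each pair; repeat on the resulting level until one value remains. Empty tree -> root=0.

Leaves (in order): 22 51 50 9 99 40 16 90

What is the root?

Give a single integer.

L0: [22, 51, 50, 9, 99, 40, 16, 90]
L1: h(22,51)=(22*31+51)%997=733 h(50,9)=(50*31+9)%997=562 h(99,40)=(99*31+40)%997=118 h(16,90)=(16*31+90)%997=586 -> [733, 562, 118, 586]
L2: h(733,562)=(733*31+562)%997=354 h(118,586)=(118*31+586)%997=256 -> [354, 256]
L3: h(354,256)=(354*31+256)%997=263 -> [263]

Answer: 263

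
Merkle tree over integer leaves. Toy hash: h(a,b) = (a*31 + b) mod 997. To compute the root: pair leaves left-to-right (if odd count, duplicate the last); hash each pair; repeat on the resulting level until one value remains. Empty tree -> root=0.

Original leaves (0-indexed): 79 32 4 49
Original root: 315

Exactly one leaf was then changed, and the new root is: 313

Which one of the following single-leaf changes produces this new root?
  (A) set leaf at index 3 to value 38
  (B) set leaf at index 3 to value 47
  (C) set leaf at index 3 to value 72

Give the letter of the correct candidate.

Answer: B

Derivation:
Original leaves: [79, 32, 4, 49]
Target new root: 313
Try each candidate change and compute the resulting root:
Candidate A: set leaf[3] = 38 -> leaves = [79, 32, 4, 38]
  L0: [79, 32, 4, 38]
  L1: h(79,32)=(79*31+32)%997=487 h(4,38)=(4*31+38)%997=162 -> [487, 162]
  L2: h(487,162)=(487*31+162)%997=304 -> [304]
  root = 304 != target 313
Candidate B: set leaf[3] = 47 -> leaves = [79, 32, 4, 47]
  L0: [79, 32, 4, 47]
  L1: h(79,32)=(79*31+32)%997=487 h(4,47)=(4*31+47)%997=171 -> [487, 171]
  L2: h(487,171)=(487*31+171)%997=313 -> [313]
  root = 313 == target 313  ** MATCH **
Candidate C: set leaf[3] = 72 -> leaves = [79, 32, 4, 72]
  L0: [79, 32, 4, 72]
  L1: h(79,32)=(79*31+32)%997=487 h(4,72)=(4*31+72)%997=196 -> [487, 196]
  L2: h(487,196)=(487*31+196)%997=338 -> [338]
  root = 338 != target 313
Candidate B produces the target root.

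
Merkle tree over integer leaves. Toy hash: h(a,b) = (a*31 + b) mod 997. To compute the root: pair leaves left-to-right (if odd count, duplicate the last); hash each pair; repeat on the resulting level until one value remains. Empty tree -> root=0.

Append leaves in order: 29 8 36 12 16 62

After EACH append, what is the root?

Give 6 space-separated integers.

Answer: 29 907 356 332 754 232

Derivation:
After append 29 (leaves=[29]):
  L0: [29]
  root=29
After append 8 (leaves=[29, 8]):
  L0: [29, 8]
  L1: h(29,8)=(29*31+8)%997=907 -> [907]
  root=907
After append 36 (leaves=[29, 8, 36]):
  L0: [29, 8, 36]
  L1: h(29,8)=(29*31+8)%997=907 h(36,36)=(36*31+36)%997=155 -> [907, 155]
  L2: h(907,155)=(907*31+155)%997=356 -> [356]
  root=356
After append 12 (leaves=[29, 8, 36, 12]):
  L0: [29, 8, 36, 12]
  L1: h(29,8)=(29*31+8)%997=907 h(36,12)=(36*31+12)%997=131 -> [907, 131]
  L2: h(907,131)=(907*31+131)%997=332 -> [332]
  root=332
After append 16 (leaves=[29, 8, 36, 12, 16]):
  L0: [29, 8, 36, 12, 16]
  L1: h(29,8)=(29*31+8)%997=907 h(36,12)=(36*31+12)%997=131 h(16,16)=(16*31+16)%997=512 -> [907, 131, 512]
  L2: h(907,131)=(907*31+131)%997=332 h(512,512)=(512*31+512)%997=432 -> [332, 432]
  L3: h(332,432)=(332*31+432)%997=754 -> [754]
  root=754
After append 62 (leaves=[29, 8, 36, 12, 16, 62]):
  L0: [29, 8, 36, 12, 16, 62]
  L1: h(29,8)=(29*31+8)%997=907 h(36,12)=(36*31+12)%997=131 h(16,62)=(16*31+62)%997=558 -> [907, 131, 558]
  L2: h(907,131)=(907*31+131)%997=332 h(558,558)=(558*31+558)%997=907 -> [332, 907]
  L3: h(332,907)=(332*31+907)%997=232 -> [232]
  root=232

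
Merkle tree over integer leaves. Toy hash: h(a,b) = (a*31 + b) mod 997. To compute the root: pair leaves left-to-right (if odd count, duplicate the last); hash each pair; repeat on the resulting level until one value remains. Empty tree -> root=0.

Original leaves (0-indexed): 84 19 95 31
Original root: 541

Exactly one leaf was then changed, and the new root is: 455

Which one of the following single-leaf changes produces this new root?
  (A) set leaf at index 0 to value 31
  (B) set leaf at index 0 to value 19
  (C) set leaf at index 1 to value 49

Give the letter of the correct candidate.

Answer: A

Derivation:
Original leaves: [84, 19, 95, 31]
Target new root: 455
Try each candidate change and compute the resulting root:
Candidate A: set leaf[0] = 31 -> leaves = [31, 19, 95, 31]
  L0: [31, 19, 95, 31]
  L1: h(31,19)=(31*31+19)%997=980 h(95,31)=(95*31+31)%997=982 -> [980, 982]
  L2: h(980,982)=(980*31+982)%997=455 -> [455]
  root = 455 == target 455  ** MATCH **
Candidate B: set leaf[0] = 19 -> leaves = [19, 19, 95, 31]
  L0: [19, 19, 95, 31]
  L1: h(19,19)=(19*31+19)%997=608 h(95,31)=(95*31+31)%997=982 -> [608, 982]
  L2: h(608,982)=(608*31+982)%997=887 -> [887]
  root = 887 != target 455
Candidate C: set leaf[1] = 49 -> leaves = [84, 49, 95, 31]
  L0: [84, 49, 95, 31]
  L1: h(84,49)=(84*31+49)%997=659 h(95,31)=(95*31+31)%997=982 -> [659, 982]
  L2: h(659,982)=(659*31+982)%997=474 -> [474]
  root = 474 != target 455
Candidate A produces the target root.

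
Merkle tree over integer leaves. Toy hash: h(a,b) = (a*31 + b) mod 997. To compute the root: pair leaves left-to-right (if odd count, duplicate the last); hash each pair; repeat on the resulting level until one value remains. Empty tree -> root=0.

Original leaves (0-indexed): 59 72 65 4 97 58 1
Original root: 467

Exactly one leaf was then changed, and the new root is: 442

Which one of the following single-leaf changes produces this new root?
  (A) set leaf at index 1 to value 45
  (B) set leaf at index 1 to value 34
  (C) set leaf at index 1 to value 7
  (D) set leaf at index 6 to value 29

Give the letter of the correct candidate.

Answer: A

Derivation:
Original leaves: [59, 72, 65, 4, 97, 58, 1]
Target new root: 442
Try each candidate change and compute the resulting root:
Candidate A: set leaf[1] = 45 -> leaves = [59, 45, 65, 4, 97, 58, 1]
  L0: [59, 45, 65, 4, 97, 58, 1]
  L1: h(59,45)=(59*31+45)%997=877 h(65,4)=(65*31+4)%997=25 h(97,58)=(97*31+58)%997=74 h(1,1)=(1*31+1)%997=32 -> [877, 25, 74, 32]
  L2: h(877,25)=(877*31+25)%997=293 h(74,32)=(74*31+32)%997=332 -> [293, 332]
  L3: h(293,332)=(293*31+332)%997=442 -> [442]
  root = 442 == target 442  ** MATCH **
Candidate B: set leaf[1] = 34 -> leaves = [59, 34, 65, 4, 97, 58, 1]
  L0: [59, 34, 65, 4, 97, 58, 1]
  L1: h(59,34)=(59*31+34)%997=866 h(65,4)=(65*31+4)%997=25 h(97,58)=(97*31+58)%997=74 h(1,1)=(1*31+1)%997=32 -> [866, 25, 74, 32]
  L2: h(866,25)=(866*31+25)%997=949 h(74,32)=(74*31+32)%997=332 -> [949, 332]
  L3: h(949,332)=(949*31+332)%997=838 -> [838]
  root = 838 != target 442
Candidate C: set leaf[1] = 7 -> leaves = [59, 7, 65, 4, 97, 58, 1]
  L0: [59, 7, 65, 4, 97, 58, 1]
  L1: h(59,7)=(59*31+7)%997=839 h(65,4)=(65*31+4)%997=25 h(97,58)=(97*31+58)%997=74 h(1,1)=(1*31+1)%997=32 -> [839, 25, 74, 32]
  L2: h(839,25)=(839*31+25)%997=112 h(74,32)=(74*31+32)%997=332 -> [112, 332]
  L3: h(112,332)=(112*31+332)%997=813 -> [813]
  root = 813 != target 442
Candidate D: set leaf[6] = 29 -> leaves = [59, 72, 65, 4, 97, 58, 29]
  L0: [59, 72, 65, 4, 97, 58, 29]
  L1: h(59,72)=(59*31+72)%997=904 h(65,4)=(65*31+4)%997=25 h(97,58)=(97*31+58)%997=74 h(29,29)=(29*31+29)%997=928 -> [904, 25, 74, 928]
  L2: h(904,25)=(904*31+25)%997=133 h(74,928)=(74*31+928)%997=231 -> [133, 231]
  L3: h(133,231)=(133*31+231)%997=366 -> [366]
  root = 366 != target 442
Candidate A produces the target root.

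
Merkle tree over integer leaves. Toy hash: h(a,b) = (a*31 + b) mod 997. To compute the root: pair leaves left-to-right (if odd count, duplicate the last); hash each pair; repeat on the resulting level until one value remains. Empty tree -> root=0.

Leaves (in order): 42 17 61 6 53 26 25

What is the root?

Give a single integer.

Answer: 54

Derivation:
L0: [42, 17, 61, 6, 53, 26, 25]
L1: h(42,17)=(42*31+17)%997=322 h(61,6)=(61*31+6)%997=900 h(53,26)=(53*31+26)%997=672 h(25,25)=(25*31+25)%997=800 -> [322, 900, 672, 800]
L2: h(322,900)=(322*31+900)%997=912 h(672,800)=(672*31+800)%997=695 -> [912, 695]
L3: h(912,695)=(912*31+695)%997=54 -> [54]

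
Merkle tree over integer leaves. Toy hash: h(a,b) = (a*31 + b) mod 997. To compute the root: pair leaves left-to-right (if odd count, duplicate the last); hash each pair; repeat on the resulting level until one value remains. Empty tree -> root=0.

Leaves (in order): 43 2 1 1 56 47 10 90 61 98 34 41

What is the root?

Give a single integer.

Answer: 726

Derivation:
L0: [43, 2, 1, 1, 56, 47, 10, 90, 61, 98, 34, 41]
L1: h(43,2)=(43*31+2)%997=338 h(1,1)=(1*31+1)%997=32 h(56,47)=(56*31+47)%997=786 h(10,90)=(10*31+90)%997=400 h(61,98)=(61*31+98)%997=992 h(34,41)=(34*31+41)%997=98 -> [338, 32, 786, 400, 992, 98]
L2: h(338,32)=(338*31+32)%997=540 h(786,400)=(786*31+400)%997=838 h(992,98)=(992*31+98)%997=940 -> [540, 838, 940]
L3: h(540,838)=(540*31+838)%997=629 h(940,940)=(940*31+940)%997=170 -> [629, 170]
L4: h(629,170)=(629*31+170)%997=726 -> [726]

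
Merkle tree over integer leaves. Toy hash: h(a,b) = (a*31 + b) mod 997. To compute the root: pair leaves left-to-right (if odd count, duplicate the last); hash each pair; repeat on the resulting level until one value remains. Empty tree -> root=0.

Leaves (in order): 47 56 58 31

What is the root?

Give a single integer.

L0: [47, 56, 58, 31]
L1: h(47,56)=(47*31+56)%997=516 h(58,31)=(58*31+31)%997=832 -> [516, 832]
L2: h(516,832)=(516*31+832)%997=876 -> [876]

Answer: 876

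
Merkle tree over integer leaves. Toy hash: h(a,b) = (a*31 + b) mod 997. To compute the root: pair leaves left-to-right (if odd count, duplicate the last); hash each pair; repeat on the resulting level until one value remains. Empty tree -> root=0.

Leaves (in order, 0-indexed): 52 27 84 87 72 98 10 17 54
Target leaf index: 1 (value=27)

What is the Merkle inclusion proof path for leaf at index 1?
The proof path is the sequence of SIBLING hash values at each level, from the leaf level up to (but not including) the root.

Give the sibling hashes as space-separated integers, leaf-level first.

Answer: 52 697 773 794

Derivation:
L0 (leaves): [52, 27, 84, 87, 72, 98, 10, 17, 54], target index=1
L1: h(52,27)=(52*31+27)%997=642 [pair 0] h(84,87)=(84*31+87)%997=697 [pair 1] h(72,98)=(72*31+98)%997=336 [pair 2] h(10,17)=(10*31+17)%997=327 [pair 3] h(54,54)=(54*31+54)%997=731 [pair 4] -> [642, 697, 336, 327, 731]
  Sibling for proof at L0: 52
L2: h(642,697)=(642*31+697)%997=659 [pair 0] h(336,327)=(336*31+327)%997=773 [pair 1] h(731,731)=(731*31+731)%997=461 [pair 2] -> [659, 773, 461]
  Sibling for proof at L1: 697
L3: h(659,773)=(659*31+773)%997=265 [pair 0] h(461,461)=(461*31+461)%997=794 [pair 1] -> [265, 794]
  Sibling for proof at L2: 773
L4: h(265,794)=(265*31+794)%997=36 [pair 0] -> [36]
  Sibling for proof at L3: 794
Root: 36
Proof path (sibling hashes from leaf to root): [52, 697, 773, 794]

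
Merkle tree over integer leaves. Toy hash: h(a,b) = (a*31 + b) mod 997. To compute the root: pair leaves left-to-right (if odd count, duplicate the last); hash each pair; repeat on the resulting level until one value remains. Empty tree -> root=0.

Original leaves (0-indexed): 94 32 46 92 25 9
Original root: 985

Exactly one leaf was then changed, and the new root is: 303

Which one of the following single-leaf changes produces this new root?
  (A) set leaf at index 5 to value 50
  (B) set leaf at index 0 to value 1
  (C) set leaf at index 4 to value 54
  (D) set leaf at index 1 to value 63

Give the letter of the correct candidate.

Answer: A

Derivation:
Original leaves: [94, 32, 46, 92, 25, 9]
Target new root: 303
Try each candidate change and compute the resulting root:
Candidate A: set leaf[5] = 50 -> leaves = [94, 32, 46, 92, 25, 50]
  L0: [94, 32, 46, 92, 25, 50]
  L1: h(94,32)=(94*31+32)%997=952 h(46,92)=(46*31+92)%997=521 h(25,50)=(25*31+50)%997=825 -> [952, 521, 825]
  L2: h(952,521)=(952*31+521)%997=123 h(825,825)=(825*31+825)%997=478 -> [123, 478]
  L3: h(123,478)=(123*31+478)%997=303 -> [303]
  root = 303 == target 303  ** MATCH **
Candidate B: set leaf[0] = 1 -> leaves = [1, 32, 46, 92, 25, 9]
  L0: [1, 32, 46, 92, 25, 9]
  L1: h(1,32)=(1*31+32)%997=63 h(46,92)=(46*31+92)%997=521 h(25,9)=(25*31+9)%997=784 -> [63, 521, 784]
  L2: h(63,521)=(63*31+521)%997=480 h(784,784)=(784*31+784)%997=163 -> [480, 163]
  L3: h(480,163)=(480*31+163)%997=88 -> [88]
  root = 88 != target 303
Candidate C: set leaf[4] = 54 -> leaves = [94, 32, 46, 92, 54, 9]
  L0: [94, 32, 46, 92, 54, 9]
  L1: h(94,32)=(94*31+32)%997=952 h(46,92)=(46*31+92)%997=521 h(54,9)=(54*31+9)%997=686 -> [952, 521, 686]
  L2: h(952,521)=(952*31+521)%997=123 h(686,686)=(686*31+686)%997=18 -> [123, 18]
  L3: h(123,18)=(123*31+18)%997=840 -> [840]
  root = 840 != target 303
Candidate D: set leaf[1] = 63 -> leaves = [94, 63, 46, 92, 25, 9]
  L0: [94, 63, 46, 92, 25, 9]
  L1: h(94,63)=(94*31+63)%997=983 h(46,92)=(46*31+92)%997=521 h(25,9)=(25*31+9)%997=784 -> [983, 521, 784]
  L2: h(983,521)=(983*31+521)%997=87 h(784,784)=(784*31+784)%997=163 -> [87, 163]
  L3: h(87,163)=(87*31+163)%997=866 -> [866]
  root = 866 != target 303
Candidate A produces the target root.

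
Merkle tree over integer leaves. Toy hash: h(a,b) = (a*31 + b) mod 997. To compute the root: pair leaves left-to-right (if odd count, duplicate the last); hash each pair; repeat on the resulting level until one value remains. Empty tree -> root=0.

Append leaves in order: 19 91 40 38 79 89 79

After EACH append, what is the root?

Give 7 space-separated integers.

Answer: 19 680 426 424 322 642 632

Derivation:
After append 19 (leaves=[19]):
  L0: [19]
  root=19
After append 91 (leaves=[19, 91]):
  L0: [19, 91]
  L1: h(19,91)=(19*31+91)%997=680 -> [680]
  root=680
After append 40 (leaves=[19, 91, 40]):
  L0: [19, 91, 40]
  L1: h(19,91)=(19*31+91)%997=680 h(40,40)=(40*31+40)%997=283 -> [680, 283]
  L2: h(680,283)=(680*31+283)%997=426 -> [426]
  root=426
After append 38 (leaves=[19, 91, 40, 38]):
  L0: [19, 91, 40, 38]
  L1: h(19,91)=(19*31+91)%997=680 h(40,38)=(40*31+38)%997=281 -> [680, 281]
  L2: h(680,281)=(680*31+281)%997=424 -> [424]
  root=424
After append 79 (leaves=[19, 91, 40, 38, 79]):
  L0: [19, 91, 40, 38, 79]
  L1: h(19,91)=(19*31+91)%997=680 h(40,38)=(40*31+38)%997=281 h(79,79)=(79*31+79)%997=534 -> [680, 281, 534]
  L2: h(680,281)=(680*31+281)%997=424 h(534,534)=(534*31+534)%997=139 -> [424, 139]
  L3: h(424,139)=(424*31+139)%997=322 -> [322]
  root=322
After append 89 (leaves=[19, 91, 40, 38, 79, 89]):
  L0: [19, 91, 40, 38, 79, 89]
  L1: h(19,91)=(19*31+91)%997=680 h(40,38)=(40*31+38)%997=281 h(79,89)=(79*31+89)%997=544 -> [680, 281, 544]
  L2: h(680,281)=(680*31+281)%997=424 h(544,544)=(544*31+544)%997=459 -> [424, 459]
  L3: h(424,459)=(424*31+459)%997=642 -> [642]
  root=642
After append 79 (leaves=[19, 91, 40, 38, 79, 89, 79]):
  L0: [19, 91, 40, 38, 79, 89, 79]
  L1: h(19,91)=(19*31+91)%997=680 h(40,38)=(40*31+38)%997=281 h(79,89)=(79*31+89)%997=544 h(79,79)=(79*31+79)%997=534 -> [680, 281, 544, 534]
  L2: h(680,281)=(680*31+281)%997=424 h(544,534)=(544*31+534)%997=449 -> [424, 449]
  L3: h(424,449)=(424*31+449)%997=632 -> [632]
  root=632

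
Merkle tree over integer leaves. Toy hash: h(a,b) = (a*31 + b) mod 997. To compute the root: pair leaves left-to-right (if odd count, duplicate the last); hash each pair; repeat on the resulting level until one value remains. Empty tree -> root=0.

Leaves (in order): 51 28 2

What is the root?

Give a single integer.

Answer: 93

Derivation:
L0: [51, 28, 2]
L1: h(51,28)=(51*31+28)%997=612 h(2,2)=(2*31+2)%997=64 -> [612, 64]
L2: h(612,64)=(612*31+64)%997=93 -> [93]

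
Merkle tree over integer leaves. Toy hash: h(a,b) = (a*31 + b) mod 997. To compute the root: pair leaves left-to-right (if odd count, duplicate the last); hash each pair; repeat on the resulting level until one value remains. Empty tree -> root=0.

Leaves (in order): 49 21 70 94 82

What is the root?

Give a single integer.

Answer: 9

Derivation:
L0: [49, 21, 70, 94, 82]
L1: h(49,21)=(49*31+21)%997=543 h(70,94)=(70*31+94)%997=270 h(82,82)=(82*31+82)%997=630 -> [543, 270, 630]
L2: h(543,270)=(543*31+270)%997=154 h(630,630)=(630*31+630)%997=220 -> [154, 220]
L3: h(154,220)=(154*31+220)%997=9 -> [9]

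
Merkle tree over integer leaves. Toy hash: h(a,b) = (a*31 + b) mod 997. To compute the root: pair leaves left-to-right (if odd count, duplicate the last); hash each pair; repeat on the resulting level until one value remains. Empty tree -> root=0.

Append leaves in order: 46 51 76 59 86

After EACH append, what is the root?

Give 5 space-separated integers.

After append 46 (leaves=[46]):
  L0: [46]
  root=46
After append 51 (leaves=[46, 51]):
  L0: [46, 51]
  L1: h(46,51)=(46*31+51)%997=480 -> [480]
  root=480
After append 76 (leaves=[46, 51, 76]):
  L0: [46, 51, 76]
  L1: h(46,51)=(46*31+51)%997=480 h(76,76)=(76*31+76)%997=438 -> [480, 438]
  L2: h(480,438)=(480*31+438)%997=363 -> [363]
  root=363
After append 59 (leaves=[46, 51, 76, 59]):
  L0: [46, 51, 76, 59]
  L1: h(46,51)=(46*31+51)%997=480 h(76,59)=(76*31+59)%997=421 -> [480, 421]
  L2: h(480,421)=(480*31+421)%997=346 -> [346]
  root=346
After append 86 (leaves=[46, 51, 76, 59, 86]):
  L0: [46, 51, 76, 59, 86]
  L1: h(46,51)=(46*31+51)%997=480 h(76,59)=(76*31+59)%997=421 h(86,86)=(86*31+86)%997=758 -> [480, 421, 758]
  L2: h(480,421)=(480*31+421)%997=346 h(758,758)=(758*31+758)%997=328 -> [346, 328]
  L3: h(346,328)=(346*31+328)%997=87 -> [87]
  root=87

Answer: 46 480 363 346 87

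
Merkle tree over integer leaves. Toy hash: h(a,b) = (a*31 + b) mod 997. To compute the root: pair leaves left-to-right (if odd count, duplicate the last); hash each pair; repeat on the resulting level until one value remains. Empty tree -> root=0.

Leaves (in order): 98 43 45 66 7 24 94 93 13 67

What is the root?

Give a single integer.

Answer: 27

Derivation:
L0: [98, 43, 45, 66, 7, 24, 94, 93, 13, 67]
L1: h(98,43)=(98*31+43)%997=90 h(45,66)=(45*31+66)%997=464 h(7,24)=(7*31+24)%997=241 h(94,93)=(94*31+93)%997=16 h(13,67)=(13*31+67)%997=470 -> [90, 464, 241, 16, 470]
L2: h(90,464)=(90*31+464)%997=263 h(241,16)=(241*31+16)%997=508 h(470,470)=(470*31+470)%997=85 -> [263, 508, 85]
L3: h(263,508)=(263*31+508)%997=685 h(85,85)=(85*31+85)%997=726 -> [685, 726]
L4: h(685,726)=(685*31+726)%997=27 -> [27]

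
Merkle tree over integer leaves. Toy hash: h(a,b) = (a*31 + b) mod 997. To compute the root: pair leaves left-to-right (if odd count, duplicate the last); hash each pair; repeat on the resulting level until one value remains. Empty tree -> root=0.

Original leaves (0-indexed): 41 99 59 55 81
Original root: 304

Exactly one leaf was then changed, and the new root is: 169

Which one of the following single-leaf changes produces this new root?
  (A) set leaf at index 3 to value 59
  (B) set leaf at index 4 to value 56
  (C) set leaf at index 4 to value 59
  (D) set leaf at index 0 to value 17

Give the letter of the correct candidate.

Original leaves: [41, 99, 59, 55, 81]
Target new root: 169
Try each candidate change and compute the resulting root:
Candidate A: set leaf[3] = 59 -> leaves = [41, 99, 59, 59, 81]
  L0: [41, 99, 59, 59, 81]
  L1: h(41,99)=(41*31+99)%997=373 h(59,59)=(59*31+59)%997=891 h(81,81)=(81*31+81)%997=598 -> [373, 891, 598]
  L2: h(373,891)=(373*31+891)%997=490 h(598,598)=(598*31+598)%997=193 -> [490, 193]
  L3: h(490,193)=(490*31+193)%997=428 -> [428]
  root = 428 != target 169
Candidate B: set leaf[4] = 56 -> leaves = [41, 99, 59, 55, 56]
  L0: [41, 99, 59, 55, 56]
  L1: h(41,99)=(41*31+99)%997=373 h(59,55)=(59*31+55)%997=887 h(56,56)=(56*31+56)%997=795 -> [373, 887, 795]
  L2: h(373,887)=(373*31+887)%997=486 h(795,795)=(795*31+795)%997=515 -> [486, 515]
  L3: h(486,515)=(486*31+515)%997=626 -> [626]
  root = 626 != target 169
Candidate C: set leaf[4] = 59 -> leaves = [41, 99, 59, 55, 59]
  L0: [41, 99, 59, 55, 59]
  L1: h(41,99)=(41*31+99)%997=373 h(59,55)=(59*31+55)%997=887 h(59,59)=(59*31+59)%997=891 -> [373, 887, 891]
  L2: h(373,887)=(373*31+887)%997=486 h(891,891)=(891*31+891)%997=596 -> [486, 596]
  L3: h(486,596)=(486*31+596)%997=707 -> [707]
  root = 707 != target 169
Candidate D: set leaf[0] = 17 -> leaves = [17, 99, 59, 55, 81]
  L0: [17, 99, 59, 55, 81]
  L1: h(17,99)=(17*31+99)%997=626 h(59,55)=(59*31+55)%997=887 h(81,81)=(81*31+81)%997=598 -> [626, 887, 598]
  L2: h(626,887)=(626*31+887)%997=353 h(598,598)=(598*31+598)%997=193 -> [353, 193]
  L3: h(353,193)=(353*31+193)%997=169 -> [169]
  root = 169 == target 169  ** MATCH **
Candidate D produces the target root.

Answer: D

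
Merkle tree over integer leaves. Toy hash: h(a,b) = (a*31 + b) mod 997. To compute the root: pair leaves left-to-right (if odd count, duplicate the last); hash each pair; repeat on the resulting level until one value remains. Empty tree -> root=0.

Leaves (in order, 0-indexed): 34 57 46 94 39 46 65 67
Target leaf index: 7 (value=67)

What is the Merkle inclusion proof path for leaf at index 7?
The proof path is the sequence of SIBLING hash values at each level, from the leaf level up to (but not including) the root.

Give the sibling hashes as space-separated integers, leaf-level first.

L0 (leaves): [34, 57, 46, 94, 39, 46, 65, 67], target index=7
L1: h(34,57)=(34*31+57)%997=114 [pair 0] h(46,94)=(46*31+94)%997=523 [pair 1] h(39,46)=(39*31+46)%997=258 [pair 2] h(65,67)=(65*31+67)%997=88 [pair 3] -> [114, 523, 258, 88]
  Sibling for proof at L0: 65
L2: h(114,523)=(114*31+523)%997=69 [pair 0] h(258,88)=(258*31+88)%997=110 [pair 1] -> [69, 110]
  Sibling for proof at L1: 258
L3: h(69,110)=(69*31+110)%997=255 [pair 0] -> [255]
  Sibling for proof at L2: 69
Root: 255
Proof path (sibling hashes from leaf to root): [65, 258, 69]

Answer: 65 258 69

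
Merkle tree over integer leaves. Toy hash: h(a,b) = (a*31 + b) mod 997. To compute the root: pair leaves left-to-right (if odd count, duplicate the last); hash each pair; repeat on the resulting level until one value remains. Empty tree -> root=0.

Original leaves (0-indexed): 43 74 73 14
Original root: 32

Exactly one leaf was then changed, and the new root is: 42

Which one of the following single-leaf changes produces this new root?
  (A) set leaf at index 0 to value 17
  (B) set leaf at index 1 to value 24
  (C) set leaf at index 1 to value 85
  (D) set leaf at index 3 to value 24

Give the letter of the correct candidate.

Original leaves: [43, 74, 73, 14]
Target new root: 42
Try each candidate change and compute the resulting root:
Candidate A: set leaf[0] = 17 -> leaves = [17, 74, 73, 14]
  L0: [17, 74, 73, 14]
  L1: h(17,74)=(17*31+74)%997=601 h(73,14)=(73*31+14)%997=283 -> [601, 283]
  L2: h(601,283)=(601*31+283)%997=968 -> [968]
  root = 968 != target 42
Candidate B: set leaf[1] = 24 -> leaves = [43, 24, 73, 14]
  L0: [43, 24, 73, 14]
  L1: h(43,24)=(43*31+24)%997=360 h(73,14)=(73*31+14)%997=283 -> [360, 283]
  L2: h(360,283)=(360*31+283)%997=476 -> [476]
  root = 476 != target 42
Candidate C: set leaf[1] = 85 -> leaves = [43, 85, 73, 14]
  L0: [43, 85, 73, 14]
  L1: h(43,85)=(43*31+85)%997=421 h(73,14)=(73*31+14)%997=283 -> [421, 283]
  L2: h(421,283)=(421*31+283)%997=373 -> [373]
  root = 373 != target 42
Candidate D: set leaf[3] = 24 -> leaves = [43, 74, 73, 24]
  L0: [43, 74, 73, 24]
  L1: h(43,74)=(43*31+74)%997=410 h(73,24)=(73*31+24)%997=293 -> [410, 293]
  L2: h(410,293)=(410*31+293)%997=42 -> [42]
  root = 42 == target 42  ** MATCH **
Candidate D produces the target root.

Answer: D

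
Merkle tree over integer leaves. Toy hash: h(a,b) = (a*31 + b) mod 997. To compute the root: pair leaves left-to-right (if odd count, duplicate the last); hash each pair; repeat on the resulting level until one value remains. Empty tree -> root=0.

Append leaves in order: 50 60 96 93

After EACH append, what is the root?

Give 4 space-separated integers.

After append 50 (leaves=[50]):
  L0: [50]
  root=50
After append 60 (leaves=[50, 60]):
  L0: [50, 60]
  L1: h(50,60)=(50*31+60)%997=613 -> [613]
  root=613
After append 96 (leaves=[50, 60, 96]):
  L0: [50, 60, 96]
  L1: h(50,60)=(50*31+60)%997=613 h(96,96)=(96*31+96)%997=81 -> [613, 81]
  L2: h(613,81)=(613*31+81)%997=141 -> [141]
  root=141
After append 93 (leaves=[50, 60, 96, 93]):
  L0: [50, 60, 96, 93]
  L1: h(50,60)=(50*31+60)%997=613 h(96,93)=(96*31+93)%997=78 -> [613, 78]
  L2: h(613,78)=(613*31+78)%997=138 -> [138]
  root=138

Answer: 50 613 141 138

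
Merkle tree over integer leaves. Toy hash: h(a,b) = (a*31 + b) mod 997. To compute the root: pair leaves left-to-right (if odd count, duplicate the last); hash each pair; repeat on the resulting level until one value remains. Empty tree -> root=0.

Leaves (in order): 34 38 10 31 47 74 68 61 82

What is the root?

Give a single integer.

L0: [34, 38, 10, 31, 47, 74, 68, 61, 82]
L1: h(34,38)=(34*31+38)%997=95 h(10,31)=(10*31+31)%997=341 h(47,74)=(47*31+74)%997=534 h(68,61)=(68*31+61)%997=175 h(82,82)=(82*31+82)%997=630 -> [95, 341, 534, 175, 630]
L2: h(95,341)=(95*31+341)%997=295 h(534,175)=(534*31+175)%997=777 h(630,630)=(630*31+630)%997=220 -> [295, 777, 220]
L3: h(295,777)=(295*31+777)%997=949 h(220,220)=(220*31+220)%997=61 -> [949, 61]
L4: h(949,61)=(949*31+61)%997=567 -> [567]

Answer: 567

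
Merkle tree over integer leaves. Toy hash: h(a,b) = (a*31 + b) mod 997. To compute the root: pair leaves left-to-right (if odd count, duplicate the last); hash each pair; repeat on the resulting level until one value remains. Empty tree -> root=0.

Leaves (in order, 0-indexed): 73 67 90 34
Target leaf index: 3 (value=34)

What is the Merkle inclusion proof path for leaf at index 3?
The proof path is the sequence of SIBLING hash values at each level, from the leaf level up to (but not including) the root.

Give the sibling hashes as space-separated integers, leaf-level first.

Answer: 90 336

Derivation:
L0 (leaves): [73, 67, 90, 34], target index=3
L1: h(73,67)=(73*31+67)%997=336 [pair 0] h(90,34)=(90*31+34)%997=830 [pair 1] -> [336, 830]
  Sibling for proof at L0: 90
L2: h(336,830)=(336*31+830)%997=279 [pair 0] -> [279]
  Sibling for proof at L1: 336
Root: 279
Proof path (sibling hashes from leaf to root): [90, 336]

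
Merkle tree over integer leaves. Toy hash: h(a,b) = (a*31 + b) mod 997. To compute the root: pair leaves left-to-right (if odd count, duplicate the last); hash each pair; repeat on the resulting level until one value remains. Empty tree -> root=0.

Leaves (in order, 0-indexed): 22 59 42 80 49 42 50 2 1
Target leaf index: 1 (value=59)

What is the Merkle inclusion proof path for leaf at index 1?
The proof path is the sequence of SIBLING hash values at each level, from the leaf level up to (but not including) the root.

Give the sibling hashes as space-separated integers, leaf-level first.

L0 (leaves): [22, 59, 42, 80, 49, 42, 50, 2, 1], target index=1
L1: h(22,59)=(22*31+59)%997=741 [pair 0] h(42,80)=(42*31+80)%997=385 [pair 1] h(49,42)=(49*31+42)%997=564 [pair 2] h(50,2)=(50*31+2)%997=555 [pair 3] h(1,1)=(1*31+1)%997=32 [pair 4] -> [741, 385, 564, 555, 32]
  Sibling for proof at L0: 22
L2: h(741,385)=(741*31+385)%997=425 [pair 0] h(564,555)=(564*31+555)%997=93 [pair 1] h(32,32)=(32*31+32)%997=27 [pair 2] -> [425, 93, 27]
  Sibling for proof at L1: 385
L3: h(425,93)=(425*31+93)%997=307 [pair 0] h(27,27)=(27*31+27)%997=864 [pair 1] -> [307, 864]
  Sibling for proof at L2: 93
L4: h(307,864)=(307*31+864)%997=411 [pair 0] -> [411]
  Sibling for proof at L3: 864
Root: 411
Proof path (sibling hashes from leaf to root): [22, 385, 93, 864]

Answer: 22 385 93 864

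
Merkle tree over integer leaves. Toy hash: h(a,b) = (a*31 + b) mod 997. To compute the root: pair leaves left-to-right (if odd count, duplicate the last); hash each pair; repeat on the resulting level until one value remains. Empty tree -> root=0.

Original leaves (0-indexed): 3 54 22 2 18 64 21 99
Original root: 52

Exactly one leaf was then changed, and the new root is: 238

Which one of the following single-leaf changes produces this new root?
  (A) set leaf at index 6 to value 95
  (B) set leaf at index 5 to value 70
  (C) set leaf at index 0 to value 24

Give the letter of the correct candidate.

Original leaves: [3, 54, 22, 2, 18, 64, 21, 99]
Target new root: 238
Try each candidate change and compute the resulting root:
Candidate A: set leaf[6] = 95 -> leaves = [3, 54, 22, 2, 18, 64, 95, 99]
  L0: [3, 54, 22, 2, 18, 64, 95, 99]
  L1: h(3,54)=(3*31+54)%997=147 h(22,2)=(22*31+2)%997=684 h(18,64)=(18*31+64)%997=622 h(95,99)=(95*31+99)%997=53 -> [147, 684, 622, 53]
  L2: h(147,684)=(147*31+684)%997=256 h(622,53)=(622*31+53)%997=392 -> [256, 392]
  L3: h(256,392)=(256*31+392)%997=352 -> [352]
  root = 352 != target 238
Candidate B: set leaf[5] = 70 -> leaves = [3, 54, 22, 2, 18, 70, 21, 99]
  L0: [3, 54, 22, 2, 18, 70, 21, 99]
  L1: h(3,54)=(3*31+54)%997=147 h(22,2)=(22*31+2)%997=684 h(18,70)=(18*31+70)%997=628 h(21,99)=(21*31+99)%997=750 -> [147, 684, 628, 750]
  L2: h(147,684)=(147*31+684)%997=256 h(628,750)=(628*31+750)%997=278 -> [256, 278]
  L3: h(256,278)=(256*31+278)%997=238 -> [238]
  root = 238 == target 238  ** MATCH **
Candidate C: set leaf[0] = 24 -> leaves = [24, 54, 22, 2, 18, 64, 21, 99]
  L0: [24, 54, 22, 2, 18, 64, 21, 99]
  L1: h(24,54)=(24*31+54)%997=798 h(22,2)=(22*31+2)%997=684 h(18,64)=(18*31+64)%997=622 h(21,99)=(21*31+99)%997=750 -> [798, 684, 622, 750]
  L2: h(798,684)=(798*31+684)%997=497 h(622,750)=(622*31+750)%997=92 -> [497, 92]
  L3: h(497,92)=(497*31+92)%997=544 -> [544]
  root = 544 != target 238
Candidate B produces the target root.

Answer: B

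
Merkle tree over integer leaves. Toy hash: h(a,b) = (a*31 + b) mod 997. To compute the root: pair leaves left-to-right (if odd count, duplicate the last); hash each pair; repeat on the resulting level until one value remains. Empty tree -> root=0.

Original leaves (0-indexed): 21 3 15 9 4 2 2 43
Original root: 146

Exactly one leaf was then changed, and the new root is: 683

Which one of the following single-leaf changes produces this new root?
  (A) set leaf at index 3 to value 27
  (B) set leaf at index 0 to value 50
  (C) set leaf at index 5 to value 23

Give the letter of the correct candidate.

Original leaves: [21, 3, 15, 9, 4, 2, 2, 43]
Target new root: 683
Try each candidate change and compute the resulting root:
Candidate A: set leaf[3] = 27 -> leaves = [21, 3, 15, 27, 4, 2, 2, 43]
  L0: [21, 3, 15, 27, 4, 2, 2, 43]
  L1: h(21,3)=(21*31+3)%997=654 h(15,27)=(15*31+27)%997=492 h(4,2)=(4*31+2)%997=126 h(2,43)=(2*31+43)%997=105 -> [654, 492, 126, 105]
  L2: h(654,492)=(654*31+492)%997=826 h(126,105)=(126*31+105)%997=23 -> [826, 23]
  L3: h(826,23)=(826*31+23)%997=704 -> [704]
  root = 704 != target 683
Candidate B: set leaf[0] = 50 -> leaves = [50, 3, 15, 9, 4, 2, 2, 43]
  L0: [50, 3, 15, 9, 4, 2, 2, 43]
  L1: h(50,3)=(50*31+3)%997=556 h(15,9)=(15*31+9)%997=474 h(4,2)=(4*31+2)%997=126 h(2,43)=(2*31+43)%997=105 -> [556, 474, 126, 105]
  L2: h(556,474)=(556*31+474)%997=761 h(126,105)=(126*31+105)%997=23 -> [761, 23]
  L3: h(761,23)=(761*31+23)%997=683 -> [683]
  root = 683 == target 683  ** MATCH **
Candidate C: set leaf[5] = 23 -> leaves = [21, 3, 15, 9, 4, 23, 2, 43]
  L0: [21, 3, 15, 9, 4, 23, 2, 43]
  L1: h(21,3)=(21*31+3)%997=654 h(15,9)=(15*31+9)%997=474 h(4,23)=(4*31+23)%997=147 h(2,43)=(2*31+43)%997=105 -> [654, 474, 147, 105]
  L2: h(654,474)=(654*31+474)%997=808 h(147,105)=(147*31+105)%997=674 -> [808, 674]
  L3: h(808,674)=(808*31+674)%997=797 -> [797]
  root = 797 != target 683
Candidate B produces the target root.

Answer: B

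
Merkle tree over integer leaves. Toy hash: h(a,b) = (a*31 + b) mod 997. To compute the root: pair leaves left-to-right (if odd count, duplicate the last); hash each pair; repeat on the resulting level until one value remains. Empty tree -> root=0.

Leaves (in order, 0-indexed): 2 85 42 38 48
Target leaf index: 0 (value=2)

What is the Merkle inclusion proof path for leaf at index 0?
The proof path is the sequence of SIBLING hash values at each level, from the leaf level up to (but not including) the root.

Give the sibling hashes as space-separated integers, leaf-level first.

Answer: 85 343 299

Derivation:
L0 (leaves): [2, 85, 42, 38, 48], target index=0
L1: h(2,85)=(2*31+85)%997=147 [pair 0] h(42,38)=(42*31+38)%997=343 [pair 1] h(48,48)=(48*31+48)%997=539 [pair 2] -> [147, 343, 539]
  Sibling for proof at L0: 85
L2: h(147,343)=(147*31+343)%997=912 [pair 0] h(539,539)=(539*31+539)%997=299 [pair 1] -> [912, 299]
  Sibling for proof at L1: 343
L3: h(912,299)=(912*31+299)%997=655 [pair 0] -> [655]
  Sibling for proof at L2: 299
Root: 655
Proof path (sibling hashes from leaf to root): [85, 343, 299]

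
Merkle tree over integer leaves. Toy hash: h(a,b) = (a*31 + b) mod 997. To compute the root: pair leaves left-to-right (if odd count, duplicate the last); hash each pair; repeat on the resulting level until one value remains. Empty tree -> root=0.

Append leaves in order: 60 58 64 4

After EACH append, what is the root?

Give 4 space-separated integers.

Answer: 60 921 689 629

Derivation:
After append 60 (leaves=[60]):
  L0: [60]
  root=60
After append 58 (leaves=[60, 58]):
  L0: [60, 58]
  L1: h(60,58)=(60*31+58)%997=921 -> [921]
  root=921
After append 64 (leaves=[60, 58, 64]):
  L0: [60, 58, 64]
  L1: h(60,58)=(60*31+58)%997=921 h(64,64)=(64*31+64)%997=54 -> [921, 54]
  L2: h(921,54)=(921*31+54)%997=689 -> [689]
  root=689
After append 4 (leaves=[60, 58, 64, 4]):
  L0: [60, 58, 64, 4]
  L1: h(60,58)=(60*31+58)%997=921 h(64,4)=(64*31+4)%997=991 -> [921, 991]
  L2: h(921,991)=(921*31+991)%997=629 -> [629]
  root=629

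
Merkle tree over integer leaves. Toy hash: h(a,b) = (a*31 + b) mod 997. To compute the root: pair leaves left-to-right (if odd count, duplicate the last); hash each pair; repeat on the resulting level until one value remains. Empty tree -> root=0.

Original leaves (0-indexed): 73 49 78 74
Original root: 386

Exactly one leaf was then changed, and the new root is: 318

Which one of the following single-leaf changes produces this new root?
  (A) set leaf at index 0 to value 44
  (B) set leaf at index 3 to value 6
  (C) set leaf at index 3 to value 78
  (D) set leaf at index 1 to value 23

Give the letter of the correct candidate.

Answer: B

Derivation:
Original leaves: [73, 49, 78, 74]
Target new root: 318
Try each candidate change and compute the resulting root:
Candidate A: set leaf[0] = 44 -> leaves = [44, 49, 78, 74]
  L0: [44, 49, 78, 74]
  L1: h(44,49)=(44*31+49)%997=416 h(78,74)=(78*31+74)%997=498 -> [416, 498]
  L2: h(416,498)=(416*31+498)%997=433 -> [433]
  root = 433 != target 318
Candidate B: set leaf[3] = 6 -> leaves = [73, 49, 78, 6]
  L0: [73, 49, 78, 6]
  L1: h(73,49)=(73*31+49)%997=318 h(78,6)=(78*31+6)%997=430 -> [318, 430]
  L2: h(318,430)=(318*31+430)%997=318 -> [318]
  root = 318 == target 318  ** MATCH **
Candidate C: set leaf[3] = 78 -> leaves = [73, 49, 78, 78]
  L0: [73, 49, 78, 78]
  L1: h(73,49)=(73*31+49)%997=318 h(78,78)=(78*31+78)%997=502 -> [318, 502]
  L2: h(318,502)=(318*31+502)%997=390 -> [390]
  root = 390 != target 318
Candidate D: set leaf[1] = 23 -> leaves = [73, 23, 78, 74]
  L0: [73, 23, 78, 74]
  L1: h(73,23)=(73*31+23)%997=292 h(78,74)=(78*31+74)%997=498 -> [292, 498]
  L2: h(292,498)=(292*31+498)%997=577 -> [577]
  root = 577 != target 318
Candidate B produces the target root.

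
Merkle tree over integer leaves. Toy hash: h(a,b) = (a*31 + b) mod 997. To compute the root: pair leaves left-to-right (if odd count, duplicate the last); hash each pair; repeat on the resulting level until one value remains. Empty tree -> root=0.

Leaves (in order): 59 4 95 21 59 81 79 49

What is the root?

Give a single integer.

Answer: 927

Derivation:
L0: [59, 4, 95, 21, 59, 81, 79, 49]
L1: h(59,4)=(59*31+4)%997=836 h(95,21)=(95*31+21)%997=972 h(59,81)=(59*31+81)%997=913 h(79,49)=(79*31+49)%997=504 -> [836, 972, 913, 504]
L2: h(836,972)=(836*31+972)%997=966 h(913,504)=(913*31+504)%997=891 -> [966, 891]
L3: h(966,891)=(966*31+891)%997=927 -> [927]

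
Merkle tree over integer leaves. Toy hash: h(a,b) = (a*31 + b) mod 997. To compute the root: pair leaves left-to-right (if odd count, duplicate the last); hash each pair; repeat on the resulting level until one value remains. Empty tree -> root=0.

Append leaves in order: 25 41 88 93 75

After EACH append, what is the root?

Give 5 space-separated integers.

After append 25 (leaves=[25]):
  L0: [25]
  root=25
After append 41 (leaves=[25, 41]):
  L0: [25, 41]
  L1: h(25,41)=(25*31+41)%997=816 -> [816]
  root=816
After append 88 (leaves=[25, 41, 88]):
  L0: [25, 41, 88]
  L1: h(25,41)=(25*31+41)%997=816 h(88,88)=(88*31+88)%997=822 -> [816, 822]
  L2: h(816,822)=(816*31+822)%997=196 -> [196]
  root=196
After append 93 (leaves=[25, 41, 88, 93]):
  L0: [25, 41, 88, 93]
  L1: h(25,41)=(25*31+41)%997=816 h(88,93)=(88*31+93)%997=827 -> [816, 827]
  L2: h(816,827)=(816*31+827)%997=201 -> [201]
  root=201
After append 75 (leaves=[25, 41, 88, 93, 75]):
  L0: [25, 41, 88, 93, 75]
  L1: h(25,41)=(25*31+41)%997=816 h(88,93)=(88*31+93)%997=827 h(75,75)=(75*31+75)%997=406 -> [816, 827, 406]
  L2: h(816,827)=(816*31+827)%997=201 h(406,406)=(406*31+406)%997=31 -> [201, 31]
  L3: h(201,31)=(201*31+31)%997=280 -> [280]
  root=280

Answer: 25 816 196 201 280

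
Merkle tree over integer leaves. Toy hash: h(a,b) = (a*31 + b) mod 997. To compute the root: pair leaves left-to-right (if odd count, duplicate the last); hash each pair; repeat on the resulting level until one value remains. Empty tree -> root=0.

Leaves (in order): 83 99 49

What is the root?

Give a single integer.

L0: [83, 99, 49]
L1: h(83,99)=(83*31+99)%997=678 h(49,49)=(49*31+49)%997=571 -> [678, 571]
L2: h(678,571)=(678*31+571)%997=652 -> [652]

Answer: 652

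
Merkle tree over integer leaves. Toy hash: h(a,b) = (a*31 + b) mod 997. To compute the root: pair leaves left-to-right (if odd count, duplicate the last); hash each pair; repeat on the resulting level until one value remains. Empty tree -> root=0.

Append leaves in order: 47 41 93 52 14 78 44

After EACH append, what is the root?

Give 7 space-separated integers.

Answer: 47 501 561 520 546 600 499

Derivation:
After append 47 (leaves=[47]):
  L0: [47]
  root=47
After append 41 (leaves=[47, 41]):
  L0: [47, 41]
  L1: h(47,41)=(47*31+41)%997=501 -> [501]
  root=501
After append 93 (leaves=[47, 41, 93]):
  L0: [47, 41, 93]
  L1: h(47,41)=(47*31+41)%997=501 h(93,93)=(93*31+93)%997=982 -> [501, 982]
  L2: h(501,982)=(501*31+982)%997=561 -> [561]
  root=561
After append 52 (leaves=[47, 41, 93, 52]):
  L0: [47, 41, 93, 52]
  L1: h(47,41)=(47*31+41)%997=501 h(93,52)=(93*31+52)%997=941 -> [501, 941]
  L2: h(501,941)=(501*31+941)%997=520 -> [520]
  root=520
After append 14 (leaves=[47, 41, 93, 52, 14]):
  L0: [47, 41, 93, 52, 14]
  L1: h(47,41)=(47*31+41)%997=501 h(93,52)=(93*31+52)%997=941 h(14,14)=(14*31+14)%997=448 -> [501, 941, 448]
  L2: h(501,941)=(501*31+941)%997=520 h(448,448)=(448*31+448)%997=378 -> [520, 378]
  L3: h(520,378)=(520*31+378)%997=546 -> [546]
  root=546
After append 78 (leaves=[47, 41, 93, 52, 14, 78]):
  L0: [47, 41, 93, 52, 14, 78]
  L1: h(47,41)=(47*31+41)%997=501 h(93,52)=(93*31+52)%997=941 h(14,78)=(14*31+78)%997=512 -> [501, 941, 512]
  L2: h(501,941)=(501*31+941)%997=520 h(512,512)=(512*31+512)%997=432 -> [520, 432]
  L3: h(520,432)=(520*31+432)%997=600 -> [600]
  root=600
After append 44 (leaves=[47, 41, 93, 52, 14, 78, 44]):
  L0: [47, 41, 93, 52, 14, 78, 44]
  L1: h(47,41)=(47*31+41)%997=501 h(93,52)=(93*31+52)%997=941 h(14,78)=(14*31+78)%997=512 h(44,44)=(44*31+44)%997=411 -> [501, 941, 512, 411]
  L2: h(501,941)=(501*31+941)%997=520 h(512,411)=(512*31+411)%997=331 -> [520, 331]
  L3: h(520,331)=(520*31+331)%997=499 -> [499]
  root=499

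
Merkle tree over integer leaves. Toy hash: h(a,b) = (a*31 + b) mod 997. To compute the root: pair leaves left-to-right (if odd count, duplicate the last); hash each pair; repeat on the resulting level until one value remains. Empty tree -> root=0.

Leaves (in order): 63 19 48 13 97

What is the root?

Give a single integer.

Answer: 92

Derivation:
L0: [63, 19, 48, 13, 97]
L1: h(63,19)=(63*31+19)%997=975 h(48,13)=(48*31+13)%997=504 h(97,97)=(97*31+97)%997=113 -> [975, 504, 113]
L2: h(975,504)=(975*31+504)%997=819 h(113,113)=(113*31+113)%997=625 -> [819, 625]
L3: h(819,625)=(819*31+625)%997=92 -> [92]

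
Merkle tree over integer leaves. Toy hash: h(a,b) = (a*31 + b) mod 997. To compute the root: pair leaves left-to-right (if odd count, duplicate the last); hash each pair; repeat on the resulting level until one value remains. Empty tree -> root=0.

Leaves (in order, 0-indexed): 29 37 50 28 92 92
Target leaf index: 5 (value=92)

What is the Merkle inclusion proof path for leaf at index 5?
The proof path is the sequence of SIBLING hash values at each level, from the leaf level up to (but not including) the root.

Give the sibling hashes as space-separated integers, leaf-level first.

L0 (leaves): [29, 37, 50, 28, 92, 92], target index=5
L1: h(29,37)=(29*31+37)%997=936 [pair 0] h(50,28)=(50*31+28)%997=581 [pair 1] h(92,92)=(92*31+92)%997=950 [pair 2] -> [936, 581, 950]
  Sibling for proof at L0: 92
L2: h(936,581)=(936*31+581)%997=684 [pair 0] h(950,950)=(950*31+950)%997=490 [pair 1] -> [684, 490]
  Sibling for proof at L1: 950
L3: h(684,490)=(684*31+490)%997=757 [pair 0] -> [757]
  Sibling for proof at L2: 684
Root: 757
Proof path (sibling hashes from leaf to root): [92, 950, 684]

Answer: 92 950 684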